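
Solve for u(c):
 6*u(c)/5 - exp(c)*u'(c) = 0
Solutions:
 u(c) = C1*exp(-6*exp(-c)/5)


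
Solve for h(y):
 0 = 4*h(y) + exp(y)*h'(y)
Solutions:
 h(y) = C1*exp(4*exp(-y))


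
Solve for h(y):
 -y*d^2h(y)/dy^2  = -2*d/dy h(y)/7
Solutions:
 h(y) = C1 + C2*y^(9/7)


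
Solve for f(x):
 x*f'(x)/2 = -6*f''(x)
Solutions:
 f(x) = C1 + C2*erf(sqrt(6)*x/12)


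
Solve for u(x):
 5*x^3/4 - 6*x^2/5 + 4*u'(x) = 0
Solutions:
 u(x) = C1 - 5*x^4/64 + x^3/10


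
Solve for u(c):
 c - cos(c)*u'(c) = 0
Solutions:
 u(c) = C1 + Integral(c/cos(c), c)


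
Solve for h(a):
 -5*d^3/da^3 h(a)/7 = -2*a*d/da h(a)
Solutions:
 h(a) = C1 + Integral(C2*airyai(14^(1/3)*5^(2/3)*a/5) + C3*airybi(14^(1/3)*5^(2/3)*a/5), a)


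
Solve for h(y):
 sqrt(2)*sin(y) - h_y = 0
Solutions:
 h(y) = C1 - sqrt(2)*cos(y)


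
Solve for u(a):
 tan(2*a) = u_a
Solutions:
 u(a) = C1 - log(cos(2*a))/2


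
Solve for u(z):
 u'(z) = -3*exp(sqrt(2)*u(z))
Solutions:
 u(z) = sqrt(2)*(2*log(1/(C1 + 3*z)) - log(2))/4


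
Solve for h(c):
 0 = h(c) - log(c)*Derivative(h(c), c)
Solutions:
 h(c) = C1*exp(li(c))


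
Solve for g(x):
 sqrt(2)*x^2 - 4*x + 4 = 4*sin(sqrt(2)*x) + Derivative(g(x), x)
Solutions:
 g(x) = C1 + sqrt(2)*x^3/3 - 2*x^2 + 4*x + 2*sqrt(2)*cos(sqrt(2)*x)


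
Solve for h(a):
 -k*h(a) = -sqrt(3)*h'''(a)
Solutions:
 h(a) = C1*exp(3^(5/6)*a*k^(1/3)/3) + C2*exp(a*k^(1/3)*(-3^(5/6) + 3*3^(1/3)*I)/6) + C3*exp(-a*k^(1/3)*(3^(5/6) + 3*3^(1/3)*I)/6)


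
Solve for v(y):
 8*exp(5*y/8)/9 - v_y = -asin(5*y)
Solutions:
 v(y) = C1 + y*asin(5*y) + sqrt(1 - 25*y^2)/5 + 64*exp(5*y/8)/45


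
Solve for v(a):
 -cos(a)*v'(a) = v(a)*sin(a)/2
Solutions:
 v(a) = C1*sqrt(cos(a))


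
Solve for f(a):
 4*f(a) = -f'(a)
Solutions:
 f(a) = C1*exp(-4*a)


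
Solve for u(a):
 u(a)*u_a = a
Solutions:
 u(a) = -sqrt(C1 + a^2)
 u(a) = sqrt(C1 + a^2)


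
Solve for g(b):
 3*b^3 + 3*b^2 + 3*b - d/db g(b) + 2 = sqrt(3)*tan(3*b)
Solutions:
 g(b) = C1 + 3*b^4/4 + b^3 + 3*b^2/2 + 2*b + sqrt(3)*log(cos(3*b))/3


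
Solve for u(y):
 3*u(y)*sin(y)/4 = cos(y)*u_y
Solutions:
 u(y) = C1/cos(y)^(3/4)


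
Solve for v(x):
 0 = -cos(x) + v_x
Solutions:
 v(x) = C1 + sin(x)


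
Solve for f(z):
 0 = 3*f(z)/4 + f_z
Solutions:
 f(z) = C1*exp(-3*z/4)


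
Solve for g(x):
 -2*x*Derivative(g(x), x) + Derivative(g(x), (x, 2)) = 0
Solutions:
 g(x) = C1 + C2*erfi(x)


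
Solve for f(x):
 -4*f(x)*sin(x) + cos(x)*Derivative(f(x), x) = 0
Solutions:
 f(x) = C1/cos(x)^4


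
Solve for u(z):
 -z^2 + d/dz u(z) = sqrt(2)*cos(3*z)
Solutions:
 u(z) = C1 + z^3/3 + sqrt(2)*sin(3*z)/3


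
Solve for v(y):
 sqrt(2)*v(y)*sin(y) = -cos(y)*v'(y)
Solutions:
 v(y) = C1*cos(y)^(sqrt(2))


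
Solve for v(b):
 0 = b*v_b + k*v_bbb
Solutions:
 v(b) = C1 + Integral(C2*airyai(b*(-1/k)^(1/3)) + C3*airybi(b*(-1/k)^(1/3)), b)


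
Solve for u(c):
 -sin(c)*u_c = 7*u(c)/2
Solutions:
 u(c) = C1*(cos(c) + 1)^(7/4)/(cos(c) - 1)^(7/4)


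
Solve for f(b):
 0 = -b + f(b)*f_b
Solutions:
 f(b) = -sqrt(C1 + b^2)
 f(b) = sqrt(C1 + b^2)


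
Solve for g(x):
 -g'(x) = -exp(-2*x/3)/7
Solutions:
 g(x) = C1 - 3*exp(-2*x/3)/14


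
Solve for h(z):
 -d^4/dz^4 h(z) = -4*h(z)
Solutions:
 h(z) = C1*exp(-sqrt(2)*z) + C2*exp(sqrt(2)*z) + C3*sin(sqrt(2)*z) + C4*cos(sqrt(2)*z)


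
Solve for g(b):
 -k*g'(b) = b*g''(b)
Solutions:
 g(b) = C1 + b^(1 - re(k))*(C2*sin(log(b)*Abs(im(k))) + C3*cos(log(b)*im(k)))


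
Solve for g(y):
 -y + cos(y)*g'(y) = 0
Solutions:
 g(y) = C1 + Integral(y/cos(y), y)


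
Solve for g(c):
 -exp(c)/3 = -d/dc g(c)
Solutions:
 g(c) = C1 + exp(c)/3


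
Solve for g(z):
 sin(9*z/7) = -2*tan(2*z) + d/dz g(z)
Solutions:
 g(z) = C1 - log(cos(2*z)) - 7*cos(9*z/7)/9


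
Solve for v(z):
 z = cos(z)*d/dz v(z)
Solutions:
 v(z) = C1 + Integral(z/cos(z), z)


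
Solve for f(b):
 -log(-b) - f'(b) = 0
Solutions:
 f(b) = C1 - b*log(-b) + b


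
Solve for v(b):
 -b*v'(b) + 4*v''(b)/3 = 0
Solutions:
 v(b) = C1 + C2*erfi(sqrt(6)*b/4)


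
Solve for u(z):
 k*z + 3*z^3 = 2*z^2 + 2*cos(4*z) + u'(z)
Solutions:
 u(z) = C1 + k*z^2/2 + 3*z^4/4 - 2*z^3/3 - sin(4*z)/2


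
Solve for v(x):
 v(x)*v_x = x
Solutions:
 v(x) = -sqrt(C1 + x^2)
 v(x) = sqrt(C1 + x^2)


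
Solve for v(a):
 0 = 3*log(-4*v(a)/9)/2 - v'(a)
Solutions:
 -2*Integral(1/(log(-_y) - 2*log(3) + 2*log(2)), (_y, v(a)))/3 = C1 - a


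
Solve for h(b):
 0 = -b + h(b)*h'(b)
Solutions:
 h(b) = -sqrt(C1 + b^2)
 h(b) = sqrt(C1 + b^2)


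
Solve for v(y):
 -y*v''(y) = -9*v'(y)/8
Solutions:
 v(y) = C1 + C2*y^(17/8)


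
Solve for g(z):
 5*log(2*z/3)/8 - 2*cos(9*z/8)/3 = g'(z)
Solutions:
 g(z) = C1 + 5*z*log(z)/8 - 5*z*log(3)/8 - 5*z/8 + 5*z*log(2)/8 - 16*sin(9*z/8)/27


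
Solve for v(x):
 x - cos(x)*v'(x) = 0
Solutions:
 v(x) = C1 + Integral(x/cos(x), x)


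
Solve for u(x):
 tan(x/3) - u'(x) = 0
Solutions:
 u(x) = C1 - 3*log(cos(x/3))


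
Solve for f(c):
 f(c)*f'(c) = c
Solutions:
 f(c) = -sqrt(C1 + c^2)
 f(c) = sqrt(C1 + c^2)


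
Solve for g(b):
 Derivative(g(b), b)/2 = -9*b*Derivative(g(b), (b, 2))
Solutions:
 g(b) = C1 + C2*b^(17/18)


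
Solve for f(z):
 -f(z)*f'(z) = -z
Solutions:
 f(z) = -sqrt(C1 + z^2)
 f(z) = sqrt(C1 + z^2)


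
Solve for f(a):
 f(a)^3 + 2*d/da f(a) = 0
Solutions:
 f(a) = -sqrt(-1/(C1 - a))
 f(a) = sqrt(-1/(C1 - a))


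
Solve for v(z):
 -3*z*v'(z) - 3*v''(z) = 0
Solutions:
 v(z) = C1 + C2*erf(sqrt(2)*z/2)


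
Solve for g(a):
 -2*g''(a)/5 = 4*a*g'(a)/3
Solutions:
 g(a) = C1 + C2*erf(sqrt(15)*a/3)


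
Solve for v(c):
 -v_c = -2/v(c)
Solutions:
 v(c) = -sqrt(C1 + 4*c)
 v(c) = sqrt(C1 + 4*c)


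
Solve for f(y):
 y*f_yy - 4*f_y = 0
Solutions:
 f(y) = C1 + C2*y^5


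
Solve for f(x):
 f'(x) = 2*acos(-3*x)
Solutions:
 f(x) = C1 + 2*x*acos(-3*x) + 2*sqrt(1 - 9*x^2)/3


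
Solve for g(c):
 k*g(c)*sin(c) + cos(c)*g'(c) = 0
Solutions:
 g(c) = C1*exp(k*log(cos(c)))


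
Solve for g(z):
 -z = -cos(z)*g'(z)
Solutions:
 g(z) = C1 + Integral(z/cos(z), z)


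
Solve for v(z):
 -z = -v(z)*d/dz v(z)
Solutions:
 v(z) = -sqrt(C1 + z^2)
 v(z) = sqrt(C1 + z^2)


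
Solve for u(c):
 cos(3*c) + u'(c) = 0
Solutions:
 u(c) = C1 - sin(3*c)/3


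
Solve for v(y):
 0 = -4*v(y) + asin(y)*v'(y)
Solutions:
 v(y) = C1*exp(4*Integral(1/asin(y), y))


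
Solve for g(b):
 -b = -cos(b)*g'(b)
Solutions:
 g(b) = C1 + Integral(b/cos(b), b)


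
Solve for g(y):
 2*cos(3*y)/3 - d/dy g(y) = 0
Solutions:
 g(y) = C1 + 2*sin(3*y)/9


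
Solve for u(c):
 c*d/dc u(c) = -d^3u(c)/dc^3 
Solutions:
 u(c) = C1 + Integral(C2*airyai(-c) + C3*airybi(-c), c)


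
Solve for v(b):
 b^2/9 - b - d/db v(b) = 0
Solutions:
 v(b) = C1 + b^3/27 - b^2/2


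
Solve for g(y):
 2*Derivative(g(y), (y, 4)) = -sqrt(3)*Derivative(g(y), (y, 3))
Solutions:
 g(y) = C1 + C2*y + C3*y^2 + C4*exp(-sqrt(3)*y/2)


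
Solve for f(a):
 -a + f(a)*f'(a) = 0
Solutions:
 f(a) = -sqrt(C1 + a^2)
 f(a) = sqrt(C1 + a^2)


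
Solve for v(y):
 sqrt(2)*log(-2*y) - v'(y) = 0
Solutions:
 v(y) = C1 + sqrt(2)*y*log(-y) + sqrt(2)*y*(-1 + log(2))


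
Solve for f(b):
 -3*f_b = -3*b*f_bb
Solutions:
 f(b) = C1 + C2*b^2


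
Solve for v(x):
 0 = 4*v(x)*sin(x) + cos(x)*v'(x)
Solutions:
 v(x) = C1*cos(x)^4


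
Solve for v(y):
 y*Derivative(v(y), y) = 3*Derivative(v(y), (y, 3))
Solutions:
 v(y) = C1 + Integral(C2*airyai(3^(2/3)*y/3) + C3*airybi(3^(2/3)*y/3), y)


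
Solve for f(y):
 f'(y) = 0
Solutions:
 f(y) = C1


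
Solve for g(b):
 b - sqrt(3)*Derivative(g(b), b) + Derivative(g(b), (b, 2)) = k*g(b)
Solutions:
 g(b) = C1*exp(b*(-sqrt(4*k + 3) + sqrt(3))/2) + C2*exp(b*(sqrt(4*k + 3) + sqrt(3))/2) + b/k - sqrt(3)/k^2


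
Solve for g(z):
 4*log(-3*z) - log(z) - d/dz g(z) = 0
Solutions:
 g(z) = C1 + 3*z*log(z) + z*(-3 + 4*log(3) + 4*I*pi)


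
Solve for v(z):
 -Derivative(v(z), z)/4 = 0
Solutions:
 v(z) = C1


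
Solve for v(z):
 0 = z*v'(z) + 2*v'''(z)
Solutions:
 v(z) = C1 + Integral(C2*airyai(-2^(2/3)*z/2) + C3*airybi(-2^(2/3)*z/2), z)


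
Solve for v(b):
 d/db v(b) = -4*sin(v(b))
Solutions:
 v(b) = -acos((-C1 - exp(8*b))/(C1 - exp(8*b))) + 2*pi
 v(b) = acos((-C1 - exp(8*b))/(C1 - exp(8*b)))


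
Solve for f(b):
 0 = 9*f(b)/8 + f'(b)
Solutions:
 f(b) = C1*exp(-9*b/8)


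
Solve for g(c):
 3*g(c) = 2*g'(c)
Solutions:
 g(c) = C1*exp(3*c/2)


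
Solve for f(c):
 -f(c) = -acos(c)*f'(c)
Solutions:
 f(c) = C1*exp(Integral(1/acos(c), c))


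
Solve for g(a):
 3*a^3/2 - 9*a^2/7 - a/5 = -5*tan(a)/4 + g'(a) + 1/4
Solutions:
 g(a) = C1 + 3*a^4/8 - 3*a^3/7 - a^2/10 - a/4 - 5*log(cos(a))/4


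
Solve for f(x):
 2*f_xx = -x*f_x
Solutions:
 f(x) = C1 + C2*erf(x/2)


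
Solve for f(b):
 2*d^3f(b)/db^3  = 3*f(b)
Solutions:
 f(b) = C3*exp(2^(2/3)*3^(1/3)*b/2) + (C1*sin(2^(2/3)*3^(5/6)*b/4) + C2*cos(2^(2/3)*3^(5/6)*b/4))*exp(-2^(2/3)*3^(1/3)*b/4)


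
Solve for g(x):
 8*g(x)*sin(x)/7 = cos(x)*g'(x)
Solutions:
 g(x) = C1/cos(x)^(8/7)


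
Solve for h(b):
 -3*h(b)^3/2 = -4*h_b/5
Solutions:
 h(b) = -2*sqrt(-1/(C1 + 15*b))
 h(b) = 2*sqrt(-1/(C1 + 15*b))


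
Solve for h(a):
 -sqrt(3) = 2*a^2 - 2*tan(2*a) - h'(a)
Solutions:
 h(a) = C1 + 2*a^3/3 + sqrt(3)*a + log(cos(2*a))


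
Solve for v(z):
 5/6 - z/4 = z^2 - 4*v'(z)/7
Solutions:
 v(z) = C1 + 7*z^3/12 + 7*z^2/32 - 35*z/24


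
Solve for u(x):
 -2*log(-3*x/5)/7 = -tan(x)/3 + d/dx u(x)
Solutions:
 u(x) = C1 - 2*x*log(-x)/7 - 2*x*log(3)/7 + 2*x/7 + 2*x*log(5)/7 - log(cos(x))/3


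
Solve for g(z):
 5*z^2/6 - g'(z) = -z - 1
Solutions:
 g(z) = C1 + 5*z^3/18 + z^2/2 + z


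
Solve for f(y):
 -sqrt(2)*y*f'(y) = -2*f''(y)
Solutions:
 f(y) = C1 + C2*erfi(2^(1/4)*y/2)


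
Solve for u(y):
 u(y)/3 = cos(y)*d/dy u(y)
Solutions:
 u(y) = C1*(sin(y) + 1)^(1/6)/(sin(y) - 1)^(1/6)


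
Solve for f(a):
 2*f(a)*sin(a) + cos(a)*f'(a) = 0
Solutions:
 f(a) = C1*cos(a)^2


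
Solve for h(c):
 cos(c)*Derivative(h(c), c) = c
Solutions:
 h(c) = C1 + Integral(c/cos(c), c)


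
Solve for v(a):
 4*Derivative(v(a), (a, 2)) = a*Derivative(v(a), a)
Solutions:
 v(a) = C1 + C2*erfi(sqrt(2)*a/4)


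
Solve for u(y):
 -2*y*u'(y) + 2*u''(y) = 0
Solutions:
 u(y) = C1 + C2*erfi(sqrt(2)*y/2)


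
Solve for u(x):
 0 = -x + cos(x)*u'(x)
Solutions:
 u(x) = C1 + Integral(x/cos(x), x)


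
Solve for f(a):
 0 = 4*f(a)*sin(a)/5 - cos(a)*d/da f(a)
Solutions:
 f(a) = C1/cos(a)^(4/5)


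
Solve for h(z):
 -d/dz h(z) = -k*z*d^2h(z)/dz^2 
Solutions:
 h(z) = C1 + z^(((re(k) + 1)*re(k) + im(k)^2)/(re(k)^2 + im(k)^2))*(C2*sin(log(z)*Abs(im(k))/(re(k)^2 + im(k)^2)) + C3*cos(log(z)*im(k)/(re(k)^2 + im(k)^2)))


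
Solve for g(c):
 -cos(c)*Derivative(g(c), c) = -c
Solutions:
 g(c) = C1 + Integral(c/cos(c), c)


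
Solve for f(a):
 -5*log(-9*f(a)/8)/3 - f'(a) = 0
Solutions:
 3*Integral(1/(log(-_y) - 3*log(2) + 2*log(3)), (_y, f(a)))/5 = C1 - a


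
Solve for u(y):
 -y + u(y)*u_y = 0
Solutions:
 u(y) = -sqrt(C1 + y^2)
 u(y) = sqrt(C1 + y^2)


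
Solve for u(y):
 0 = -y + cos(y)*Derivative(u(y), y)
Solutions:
 u(y) = C1 + Integral(y/cos(y), y)


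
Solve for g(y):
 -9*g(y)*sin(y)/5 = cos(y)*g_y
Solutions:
 g(y) = C1*cos(y)^(9/5)


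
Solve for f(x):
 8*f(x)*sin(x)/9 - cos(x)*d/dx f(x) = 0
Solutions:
 f(x) = C1/cos(x)^(8/9)


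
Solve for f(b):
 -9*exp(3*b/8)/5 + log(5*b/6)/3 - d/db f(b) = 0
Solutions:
 f(b) = C1 + b*log(b)/3 + b*(-log(6) - 1 + log(5))/3 - 24*exp(3*b/8)/5


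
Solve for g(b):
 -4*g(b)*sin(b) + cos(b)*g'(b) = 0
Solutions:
 g(b) = C1/cos(b)^4


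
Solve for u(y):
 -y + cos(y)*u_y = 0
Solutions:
 u(y) = C1 + Integral(y/cos(y), y)


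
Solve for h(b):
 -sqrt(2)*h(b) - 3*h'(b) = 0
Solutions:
 h(b) = C1*exp(-sqrt(2)*b/3)


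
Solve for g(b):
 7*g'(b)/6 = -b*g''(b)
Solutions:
 g(b) = C1 + C2/b^(1/6)


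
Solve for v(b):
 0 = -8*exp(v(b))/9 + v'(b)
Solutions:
 v(b) = log(-1/(C1 + 8*b)) + 2*log(3)


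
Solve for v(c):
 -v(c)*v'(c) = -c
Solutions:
 v(c) = -sqrt(C1 + c^2)
 v(c) = sqrt(C1 + c^2)


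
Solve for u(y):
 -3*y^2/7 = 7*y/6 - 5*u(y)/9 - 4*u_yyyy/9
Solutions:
 u(y) = 27*y^2/35 + 21*y/10 + (C1*sin(5^(1/4)*y/2) + C2*cos(5^(1/4)*y/2))*exp(-5^(1/4)*y/2) + (C3*sin(5^(1/4)*y/2) + C4*cos(5^(1/4)*y/2))*exp(5^(1/4)*y/2)


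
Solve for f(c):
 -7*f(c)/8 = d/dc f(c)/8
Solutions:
 f(c) = C1*exp(-7*c)


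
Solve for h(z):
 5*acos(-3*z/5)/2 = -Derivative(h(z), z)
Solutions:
 h(z) = C1 - 5*z*acos(-3*z/5)/2 - 5*sqrt(25 - 9*z^2)/6


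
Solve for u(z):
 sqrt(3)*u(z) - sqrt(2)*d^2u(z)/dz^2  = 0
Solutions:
 u(z) = C1*exp(-2^(3/4)*3^(1/4)*z/2) + C2*exp(2^(3/4)*3^(1/4)*z/2)


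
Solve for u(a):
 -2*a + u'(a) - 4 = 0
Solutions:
 u(a) = C1 + a^2 + 4*a


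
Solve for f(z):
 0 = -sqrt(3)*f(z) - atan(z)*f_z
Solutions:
 f(z) = C1*exp(-sqrt(3)*Integral(1/atan(z), z))


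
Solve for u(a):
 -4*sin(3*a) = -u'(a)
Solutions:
 u(a) = C1 - 4*cos(3*a)/3


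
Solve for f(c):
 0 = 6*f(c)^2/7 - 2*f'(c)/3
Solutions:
 f(c) = -7/(C1 + 9*c)


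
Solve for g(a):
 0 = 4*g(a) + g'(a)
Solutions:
 g(a) = C1*exp(-4*a)


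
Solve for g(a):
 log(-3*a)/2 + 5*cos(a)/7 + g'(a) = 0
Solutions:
 g(a) = C1 - a*log(-a)/2 - a*log(3)/2 + a/2 - 5*sin(a)/7


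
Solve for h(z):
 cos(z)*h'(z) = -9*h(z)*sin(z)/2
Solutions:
 h(z) = C1*cos(z)^(9/2)


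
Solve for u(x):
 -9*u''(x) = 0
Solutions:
 u(x) = C1 + C2*x


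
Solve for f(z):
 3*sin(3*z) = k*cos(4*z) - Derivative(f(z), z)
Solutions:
 f(z) = C1 + k*sin(4*z)/4 + cos(3*z)


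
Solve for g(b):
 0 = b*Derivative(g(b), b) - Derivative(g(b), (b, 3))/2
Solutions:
 g(b) = C1 + Integral(C2*airyai(2^(1/3)*b) + C3*airybi(2^(1/3)*b), b)


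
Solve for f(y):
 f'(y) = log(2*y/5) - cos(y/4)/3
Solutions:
 f(y) = C1 + y*log(y) - y*log(5) - y + y*log(2) - 4*sin(y/4)/3


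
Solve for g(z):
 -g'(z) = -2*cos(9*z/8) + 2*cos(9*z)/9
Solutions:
 g(z) = C1 + 16*sin(9*z/8)/9 - 2*sin(9*z)/81


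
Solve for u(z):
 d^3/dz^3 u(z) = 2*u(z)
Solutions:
 u(z) = C3*exp(2^(1/3)*z) + (C1*sin(2^(1/3)*sqrt(3)*z/2) + C2*cos(2^(1/3)*sqrt(3)*z/2))*exp(-2^(1/3)*z/2)


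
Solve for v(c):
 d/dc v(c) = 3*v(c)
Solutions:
 v(c) = C1*exp(3*c)


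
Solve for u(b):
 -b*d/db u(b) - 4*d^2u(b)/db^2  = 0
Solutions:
 u(b) = C1 + C2*erf(sqrt(2)*b/4)


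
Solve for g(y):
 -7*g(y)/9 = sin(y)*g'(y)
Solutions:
 g(y) = C1*(cos(y) + 1)^(7/18)/(cos(y) - 1)^(7/18)


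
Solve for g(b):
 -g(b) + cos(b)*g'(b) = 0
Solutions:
 g(b) = C1*sqrt(sin(b) + 1)/sqrt(sin(b) - 1)


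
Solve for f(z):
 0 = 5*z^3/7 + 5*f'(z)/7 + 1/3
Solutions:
 f(z) = C1 - z^4/4 - 7*z/15


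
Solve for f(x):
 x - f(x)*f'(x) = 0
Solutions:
 f(x) = -sqrt(C1 + x^2)
 f(x) = sqrt(C1 + x^2)


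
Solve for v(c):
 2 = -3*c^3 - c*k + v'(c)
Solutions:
 v(c) = C1 + 3*c^4/4 + c^2*k/2 + 2*c


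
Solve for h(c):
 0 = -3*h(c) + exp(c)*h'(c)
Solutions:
 h(c) = C1*exp(-3*exp(-c))


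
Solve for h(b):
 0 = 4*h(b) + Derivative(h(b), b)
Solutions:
 h(b) = C1*exp(-4*b)


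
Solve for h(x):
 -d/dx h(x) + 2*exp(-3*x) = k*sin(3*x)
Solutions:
 h(x) = C1 + k*cos(3*x)/3 - 2*exp(-3*x)/3


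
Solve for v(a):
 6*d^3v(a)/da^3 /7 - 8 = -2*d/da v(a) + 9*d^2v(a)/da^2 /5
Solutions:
 v(a) = C1 + 4*a + (C2*sin(sqrt(4431)*a/60) + C3*cos(sqrt(4431)*a/60))*exp(21*a/20)


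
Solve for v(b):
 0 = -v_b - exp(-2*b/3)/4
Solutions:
 v(b) = C1 + 3*exp(-2*b/3)/8


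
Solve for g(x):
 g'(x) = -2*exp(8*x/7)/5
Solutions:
 g(x) = C1 - 7*exp(8*x/7)/20


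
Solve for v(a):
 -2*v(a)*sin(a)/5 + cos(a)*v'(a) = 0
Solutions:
 v(a) = C1/cos(a)^(2/5)


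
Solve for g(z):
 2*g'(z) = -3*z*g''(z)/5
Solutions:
 g(z) = C1 + C2/z^(7/3)


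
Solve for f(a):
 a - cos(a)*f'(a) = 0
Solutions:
 f(a) = C1 + Integral(a/cos(a), a)


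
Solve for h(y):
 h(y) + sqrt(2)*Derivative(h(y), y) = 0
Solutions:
 h(y) = C1*exp(-sqrt(2)*y/2)


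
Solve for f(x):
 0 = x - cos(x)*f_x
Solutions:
 f(x) = C1 + Integral(x/cos(x), x)


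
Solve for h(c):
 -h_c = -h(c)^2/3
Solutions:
 h(c) = -3/(C1 + c)


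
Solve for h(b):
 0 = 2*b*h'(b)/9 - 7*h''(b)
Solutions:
 h(b) = C1 + C2*erfi(sqrt(7)*b/21)


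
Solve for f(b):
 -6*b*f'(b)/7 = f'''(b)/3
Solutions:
 f(b) = C1 + Integral(C2*airyai(-18^(1/3)*7^(2/3)*b/7) + C3*airybi(-18^(1/3)*7^(2/3)*b/7), b)


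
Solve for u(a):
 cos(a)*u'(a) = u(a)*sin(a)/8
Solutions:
 u(a) = C1/cos(a)^(1/8)


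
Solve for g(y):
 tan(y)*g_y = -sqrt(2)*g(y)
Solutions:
 g(y) = C1/sin(y)^(sqrt(2))


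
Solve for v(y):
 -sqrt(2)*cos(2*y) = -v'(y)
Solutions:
 v(y) = C1 + sqrt(2)*sin(2*y)/2


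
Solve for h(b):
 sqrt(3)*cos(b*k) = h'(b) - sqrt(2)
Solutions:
 h(b) = C1 + sqrt(2)*b + sqrt(3)*sin(b*k)/k


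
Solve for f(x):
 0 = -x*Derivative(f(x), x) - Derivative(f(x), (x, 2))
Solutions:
 f(x) = C1 + C2*erf(sqrt(2)*x/2)


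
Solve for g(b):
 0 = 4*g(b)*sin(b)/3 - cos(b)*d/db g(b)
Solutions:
 g(b) = C1/cos(b)^(4/3)


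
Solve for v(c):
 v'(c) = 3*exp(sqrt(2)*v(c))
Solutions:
 v(c) = sqrt(2)*(2*log(-1/(C1 + 3*c)) - log(2))/4


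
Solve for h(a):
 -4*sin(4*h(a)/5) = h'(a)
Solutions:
 4*a + 5*log(cos(4*h(a)/5) - 1)/8 - 5*log(cos(4*h(a)/5) + 1)/8 = C1


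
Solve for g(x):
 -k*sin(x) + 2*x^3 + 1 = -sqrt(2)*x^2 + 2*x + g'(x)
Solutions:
 g(x) = C1 + k*cos(x) + x^4/2 + sqrt(2)*x^3/3 - x^2 + x


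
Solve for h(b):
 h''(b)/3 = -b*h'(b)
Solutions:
 h(b) = C1 + C2*erf(sqrt(6)*b/2)


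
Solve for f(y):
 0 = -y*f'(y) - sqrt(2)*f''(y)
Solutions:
 f(y) = C1 + C2*erf(2^(1/4)*y/2)


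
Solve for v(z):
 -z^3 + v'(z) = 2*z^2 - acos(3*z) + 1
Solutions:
 v(z) = C1 + z^4/4 + 2*z^3/3 - z*acos(3*z) + z + sqrt(1 - 9*z^2)/3


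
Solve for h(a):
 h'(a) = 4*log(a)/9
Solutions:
 h(a) = C1 + 4*a*log(a)/9 - 4*a/9


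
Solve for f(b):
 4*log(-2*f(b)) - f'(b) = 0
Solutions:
 -Integral(1/(log(-_y) + log(2)), (_y, f(b)))/4 = C1 - b


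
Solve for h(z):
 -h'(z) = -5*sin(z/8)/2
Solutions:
 h(z) = C1 - 20*cos(z/8)


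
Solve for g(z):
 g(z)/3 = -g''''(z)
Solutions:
 g(z) = (C1*sin(sqrt(2)*3^(3/4)*z/6) + C2*cos(sqrt(2)*3^(3/4)*z/6))*exp(-sqrt(2)*3^(3/4)*z/6) + (C3*sin(sqrt(2)*3^(3/4)*z/6) + C4*cos(sqrt(2)*3^(3/4)*z/6))*exp(sqrt(2)*3^(3/4)*z/6)


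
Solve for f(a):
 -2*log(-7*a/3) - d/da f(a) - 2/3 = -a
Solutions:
 f(a) = C1 + a^2/2 - 2*a*log(-a) + a*(-2*log(7) + 4/3 + 2*log(3))


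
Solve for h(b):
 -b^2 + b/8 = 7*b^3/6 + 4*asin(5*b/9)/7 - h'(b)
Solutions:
 h(b) = C1 + 7*b^4/24 + b^3/3 - b^2/16 + 4*b*asin(5*b/9)/7 + 4*sqrt(81 - 25*b^2)/35


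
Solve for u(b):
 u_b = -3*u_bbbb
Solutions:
 u(b) = C1 + C4*exp(-3^(2/3)*b/3) + (C2*sin(3^(1/6)*b/2) + C3*cos(3^(1/6)*b/2))*exp(3^(2/3)*b/6)


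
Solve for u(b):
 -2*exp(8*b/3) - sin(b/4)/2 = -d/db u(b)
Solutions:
 u(b) = C1 + 3*exp(8*b/3)/4 - 2*cos(b/4)


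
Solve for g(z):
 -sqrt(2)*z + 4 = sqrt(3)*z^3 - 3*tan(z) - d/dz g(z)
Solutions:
 g(z) = C1 + sqrt(3)*z^4/4 + sqrt(2)*z^2/2 - 4*z + 3*log(cos(z))


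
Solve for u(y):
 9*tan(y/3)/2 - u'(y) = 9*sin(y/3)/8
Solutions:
 u(y) = C1 - 27*log(cos(y/3))/2 + 27*cos(y/3)/8


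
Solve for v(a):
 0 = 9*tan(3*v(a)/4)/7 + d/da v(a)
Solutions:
 v(a) = -4*asin(C1*exp(-27*a/28))/3 + 4*pi/3
 v(a) = 4*asin(C1*exp(-27*a/28))/3


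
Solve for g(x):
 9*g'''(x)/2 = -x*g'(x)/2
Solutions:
 g(x) = C1 + Integral(C2*airyai(-3^(1/3)*x/3) + C3*airybi(-3^(1/3)*x/3), x)


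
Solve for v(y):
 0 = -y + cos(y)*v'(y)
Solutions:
 v(y) = C1 + Integral(y/cos(y), y)


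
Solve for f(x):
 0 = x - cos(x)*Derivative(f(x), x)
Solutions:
 f(x) = C1 + Integral(x/cos(x), x)


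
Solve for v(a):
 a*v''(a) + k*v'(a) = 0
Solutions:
 v(a) = C1 + a^(1 - re(k))*(C2*sin(log(a)*Abs(im(k))) + C3*cos(log(a)*im(k)))


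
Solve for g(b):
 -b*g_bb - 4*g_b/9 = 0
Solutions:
 g(b) = C1 + C2*b^(5/9)


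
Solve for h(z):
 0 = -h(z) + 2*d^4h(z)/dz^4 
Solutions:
 h(z) = C1*exp(-2^(3/4)*z/2) + C2*exp(2^(3/4)*z/2) + C3*sin(2^(3/4)*z/2) + C4*cos(2^(3/4)*z/2)


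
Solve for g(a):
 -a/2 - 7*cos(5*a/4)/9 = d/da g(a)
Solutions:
 g(a) = C1 - a^2/4 - 28*sin(5*a/4)/45


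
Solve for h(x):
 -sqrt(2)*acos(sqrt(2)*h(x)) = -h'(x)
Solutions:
 Integral(1/acos(sqrt(2)*_y), (_y, h(x))) = C1 + sqrt(2)*x


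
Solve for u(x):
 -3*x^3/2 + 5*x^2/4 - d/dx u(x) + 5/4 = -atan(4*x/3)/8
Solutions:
 u(x) = C1 - 3*x^4/8 + 5*x^3/12 + x*atan(4*x/3)/8 + 5*x/4 - 3*log(16*x^2 + 9)/64


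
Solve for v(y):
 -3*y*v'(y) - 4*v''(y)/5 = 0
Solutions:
 v(y) = C1 + C2*erf(sqrt(30)*y/4)


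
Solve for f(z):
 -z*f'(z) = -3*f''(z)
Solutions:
 f(z) = C1 + C2*erfi(sqrt(6)*z/6)


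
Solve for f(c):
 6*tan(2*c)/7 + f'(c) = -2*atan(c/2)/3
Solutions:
 f(c) = C1 - 2*c*atan(c/2)/3 + 2*log(c^2 + 4)/3 + 3*log(cos(2*c))/7


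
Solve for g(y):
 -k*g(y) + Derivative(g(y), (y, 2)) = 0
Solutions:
 g(y) = C1*exp(-sqrt(k)*y) + C2*exp(sqrt(k)*y)


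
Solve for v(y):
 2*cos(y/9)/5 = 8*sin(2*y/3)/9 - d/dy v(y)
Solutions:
 v(y) = C1 - 18*sin(y/9)/5 - 4*cos(2*y/3)/3


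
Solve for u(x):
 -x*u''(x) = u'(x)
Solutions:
 u(x) = C1 + C2*log(x)


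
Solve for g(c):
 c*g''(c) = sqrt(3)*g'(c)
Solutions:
 g(c) = C1 + C2*c^(1 + sqrt(3))


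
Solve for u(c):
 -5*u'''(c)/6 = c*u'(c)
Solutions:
 u(c) = C1 + Integral(C2*airyai(-5^(2/3)*6^(1/3)*c/5) + C3*airybi(-5^(2/3)*6^(1/3)*c/5), c)


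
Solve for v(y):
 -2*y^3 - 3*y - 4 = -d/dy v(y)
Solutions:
 v(y) = C1 + y^4/2 + 3*y^2/2 + 4*y


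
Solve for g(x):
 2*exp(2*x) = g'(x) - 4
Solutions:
 g(x) = C1 + 4*x + exp(2*x)


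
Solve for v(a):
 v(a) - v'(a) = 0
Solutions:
 v(a) = C1*exp(a)


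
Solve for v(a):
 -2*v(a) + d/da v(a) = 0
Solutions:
 v(a) = C1*exp(2*a)


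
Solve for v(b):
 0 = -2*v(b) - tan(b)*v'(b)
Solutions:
 v(b) = C1/sin(b)^2


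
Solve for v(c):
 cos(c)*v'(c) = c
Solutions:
 v(c) = C1 + Integral(c/cos(c), c)


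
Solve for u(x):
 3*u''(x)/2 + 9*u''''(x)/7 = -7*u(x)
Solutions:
 u(x) = (C1*sin(sqrt(21)*x*cos(atan(sqrt(15))/2)/3) + C2*cos(sqrt(21)*x*cos(atan(sqrt(15))/2)/3))*exp(-sqrt(21)*x*sin(atan(sqrt(15))/2)/3) + (C3*sin(sqrt(21)*x*cos(atan(sqrt(15))/2)/3) + C4*cos(sqrt(21)*x*cos(atan(sqrt(15))/2)/3))*exp(sqrt(21)*x*sin(atan(sqrt(15))/2)/3)


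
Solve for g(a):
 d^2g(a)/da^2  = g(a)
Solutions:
 g(a) = C1*exp(-a) + C2*exp(a)


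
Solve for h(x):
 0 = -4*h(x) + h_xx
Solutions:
 h(x) = C1*exp(-2*x) + C2*exp(2*x)


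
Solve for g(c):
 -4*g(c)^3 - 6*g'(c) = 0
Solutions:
 g(c) = -sqrt(6)*sqrt(-1/(C1 - 2*c))/2
 g(c) = sqrt(6)*sqrt(-1/(C1 - 2*c))/2


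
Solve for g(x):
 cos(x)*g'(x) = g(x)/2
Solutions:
 g(x) = C1*(sin(x) + 1)^(1/4)/(sin(x) - 1)^(1/4)


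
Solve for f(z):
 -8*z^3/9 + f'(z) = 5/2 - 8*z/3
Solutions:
 f(z) = C1 + 2*z^4/9 - 4*z^2/3 + 5*z/2


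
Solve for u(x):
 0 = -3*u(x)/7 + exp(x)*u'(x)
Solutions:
 u(x) = C1*exp(-3*exp(-x)/7)


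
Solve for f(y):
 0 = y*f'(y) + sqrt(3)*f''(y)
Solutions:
 f(y) = C1 + C2*erf(sqrt(2)*3^(3/4)*y/6)


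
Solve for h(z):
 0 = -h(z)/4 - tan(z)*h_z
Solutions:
 h(z) = C1/sin(z)^(1/4)


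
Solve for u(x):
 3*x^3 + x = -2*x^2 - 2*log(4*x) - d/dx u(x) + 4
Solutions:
 u(x) = C1 - 3*x^4/4 - 2*x^3/3 - x^2/2 - 2*x*log(x) - 4*x*log(2) + 6*x


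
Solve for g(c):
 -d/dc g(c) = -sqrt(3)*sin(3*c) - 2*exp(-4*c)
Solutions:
 g(c) = C1 - sqrt(3)*cos(3*c)/3 - exp(-4*c)/2


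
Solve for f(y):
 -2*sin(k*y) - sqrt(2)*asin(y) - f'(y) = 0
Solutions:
 f(y) = C1 - sqrt(2)*(y*asin(y) + sqrt(1 - y^2)) - 2*Piecewise((-cos(k*y)/k, Ne(k, 0)), (0, True))


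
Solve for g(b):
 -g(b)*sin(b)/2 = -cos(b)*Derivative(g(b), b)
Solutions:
 g(b) = C1/sqrt(cos(b))


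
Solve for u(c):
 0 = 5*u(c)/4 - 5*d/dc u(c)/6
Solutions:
 u(c) = C1*exp(3*c/2)


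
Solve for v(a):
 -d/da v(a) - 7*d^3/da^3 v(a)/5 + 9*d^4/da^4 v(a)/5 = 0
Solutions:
 v(a) = C1 + C2*exp(a*(-2^(2/3)*(27*sqrt(184605) + 11621)^(1/3) - 98*2^(1/3)/(27*sqrt(184605) + 11621)^(1/3) + 28)/108)*sin(2^(1/3)*sqrt(3)*a*(-2^(1/3)*(27*sqrt(184605) + 11621)^(1/3) + 98/(27*sqrt(184605) + 11621)^(1/3))/108) + C3*exp(a*(-2^(2/3)*(27*sqrt(184605) + 11621)^(1/3) - 98*2^(1/3)/(27*sqrt(184605) + 11621)^(1/3) + 28)/108)*cos(2^(1/3)*sqrt(3)*a*(-2^(1/3)*(27*sqrt(184605) + 11621)^(1/3) + 98/(27*sqrt(184605) + 11621)^(1/3))/108) + C4*exp(a*(98*2^(1/3)/(27*sqrt(184605) + 11621)^(1/3) + 14 + 2^(2/3)*(27*sqrt(184605) + 11621)^(1/3))/54)


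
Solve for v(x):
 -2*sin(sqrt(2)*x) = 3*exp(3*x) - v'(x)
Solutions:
 v(x) = C1 + exp(3*x) - sqrt(2)*cos(sqrt(2)*x)


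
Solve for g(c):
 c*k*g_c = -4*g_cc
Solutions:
 g(c) = Piecewise((-sqrt(2)*sqrt(pi)*C1*erf(sqrt(2)*c*sqrt(k)/4)/sqrt(k) - C2, (k > 0) | (k < 0)), (-C1*c - C2, True))


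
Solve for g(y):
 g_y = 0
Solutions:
 g(y) = C1


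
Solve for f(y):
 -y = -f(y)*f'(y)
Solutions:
 f(y) = -sqrt(C1 + y^2)
 f(y) = sqrt(C1 + y^2)


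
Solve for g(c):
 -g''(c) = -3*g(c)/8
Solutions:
 g(c) = C1*exp(-sqrt(6)*c/4) + C2*exp(sqrt(6)*c/4)


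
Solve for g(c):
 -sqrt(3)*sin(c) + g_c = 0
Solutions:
 g(c) = C1 - sqrt(3)*cos(c)


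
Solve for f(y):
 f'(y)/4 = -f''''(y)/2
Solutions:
 f(y) = C1 + C4*exp(-2^(2/3)*y/2) + (C2*sin(2^(2/3)*sqrt(3)*y/4) + C3*cos(2^(2/3)*sqrt(3)*y/4))*exp(2^(2/3)*y/4)


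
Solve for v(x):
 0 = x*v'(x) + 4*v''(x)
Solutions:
 v(x) = C1 + C2*erf(sqrt(2)*x/4)


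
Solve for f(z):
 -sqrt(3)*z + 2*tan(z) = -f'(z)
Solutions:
 f(z) = C1 + sqrt(3)*z^2/2 + 2*log(cos(z))


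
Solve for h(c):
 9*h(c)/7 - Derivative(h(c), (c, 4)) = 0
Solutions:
 h(c) = C1*exp(-sqrt(3)*7^(3/4)*c/7) + C2*exp(sqrt(3)*7^(3/4)*c/7) + C3*sin(sqrt(3)*7^(3/4)*c/7) + C4*cos(sqrt(3)*7^(3/4)*c/7)


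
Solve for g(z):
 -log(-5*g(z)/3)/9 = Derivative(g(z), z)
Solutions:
 9*Integral(1/(log(-_y) - log(3) + log(5)), (_y, g(z))) = C1 - z


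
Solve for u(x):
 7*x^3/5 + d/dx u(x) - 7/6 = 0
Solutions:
 u(x) = C1 - 7*x^4/20 + 7*x/6


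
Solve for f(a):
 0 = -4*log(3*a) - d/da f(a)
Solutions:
 f(a) = C1 - 4*a*log(a) - a*log(81) + 4*a


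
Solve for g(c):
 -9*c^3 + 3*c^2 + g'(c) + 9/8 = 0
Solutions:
 g(c) = C1 + 9*c^4/4 - c^3 - 9*c/8


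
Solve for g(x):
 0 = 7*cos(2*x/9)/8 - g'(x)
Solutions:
 g(x) = C1 + 63*sin(2*x/9)/16


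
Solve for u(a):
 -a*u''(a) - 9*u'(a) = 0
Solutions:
 u(a) = C1 + C2/a^8


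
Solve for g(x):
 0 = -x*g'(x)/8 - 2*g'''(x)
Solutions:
 g(x) = C1 + Integral(C2*airyai(-2^(2/3)*x/4) + C3*airybi(-2^(2/3)*x/4), x)


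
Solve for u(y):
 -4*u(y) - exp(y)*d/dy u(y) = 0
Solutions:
 u(y) = C1*exp(4*exp(-y))


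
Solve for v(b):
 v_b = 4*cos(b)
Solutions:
 v(b) = C1 + 4*sin(b)


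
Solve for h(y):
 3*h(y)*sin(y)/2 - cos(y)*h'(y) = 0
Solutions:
 h(y) = C1/cos(y)^(3/2)


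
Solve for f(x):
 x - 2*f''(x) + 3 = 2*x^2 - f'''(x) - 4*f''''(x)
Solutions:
 f(x) = C1 + C2*x + C3*exp(x*(-1 + sqrt(33))/8) + C4*exp(-x*(1 + sqrt(33))/8) - x^4/12 - x^3/12 - 11*x^2/8


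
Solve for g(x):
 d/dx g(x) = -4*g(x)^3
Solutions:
 g(x) = -sqrt(2)*sqrt(-1/(C1 - 4*x))/2
 g(x) = sqrt(2)*sqrt(-1/(C1 - 4*x))/2


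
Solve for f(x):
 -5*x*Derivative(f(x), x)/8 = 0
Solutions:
 f(x) = C1


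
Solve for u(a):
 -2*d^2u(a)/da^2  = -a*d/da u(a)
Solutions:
 u(a) = C1 + C2*erfi(a/2)


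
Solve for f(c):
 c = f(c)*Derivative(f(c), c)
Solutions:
 f(c) = -sqrt(C1 + c^2)
 f(c) = sqrt(C1 + c^2)


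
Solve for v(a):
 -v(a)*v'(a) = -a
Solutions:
 v(a) = -sqrt(C1 + a^2)
 v(a) = sqrt(C1 + a^2)


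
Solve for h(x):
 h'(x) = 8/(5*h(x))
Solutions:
 h(x) = -sqrt(C1 + 80*x)/5
 h(x) = sqrt(C1 + 80*x)/5


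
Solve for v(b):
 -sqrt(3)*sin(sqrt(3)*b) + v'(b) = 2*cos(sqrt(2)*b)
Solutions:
 v(b) = C1 + sqrt(2)*sin(sqrt(2)*b) - cos(sqrt(3)*b)


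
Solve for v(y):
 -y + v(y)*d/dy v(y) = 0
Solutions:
 v(y) = -sqrt(C1 + y^2)
 v(y) = sqrt(C1 + y^2)


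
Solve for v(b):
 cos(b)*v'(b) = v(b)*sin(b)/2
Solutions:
 v(b) = C1/sqrt(cos(b))


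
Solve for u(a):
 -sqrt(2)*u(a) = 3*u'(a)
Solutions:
 u(a) = C1*exp(-sqrt(2)*a/3)


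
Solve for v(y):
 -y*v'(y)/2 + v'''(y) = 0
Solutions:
 v(y) = C1 + Integral(C2*airyai(2^(2/3)*y/2) + C3*airybi(2^(2/3)*y/2), y)


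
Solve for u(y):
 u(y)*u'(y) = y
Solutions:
 u(y) = -sqrt(C1 + y^2)
 u(y) = sqrt(C1 + y^2)


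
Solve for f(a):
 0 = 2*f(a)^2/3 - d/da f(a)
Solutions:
 f(a) = -3/(C1 + 2*a)


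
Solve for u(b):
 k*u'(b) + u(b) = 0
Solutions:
 u(b) = C1*exp(-b/k)


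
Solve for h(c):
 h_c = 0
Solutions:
 h(c) = C1


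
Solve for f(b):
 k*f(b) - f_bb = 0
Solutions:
 f(b) = C1*exp(-b*sqrt(k)) + C2*exp(b*sqrt(k))


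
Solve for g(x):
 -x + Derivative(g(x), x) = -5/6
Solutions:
 g(x) = C1 + x^2/2 - 5*x/6


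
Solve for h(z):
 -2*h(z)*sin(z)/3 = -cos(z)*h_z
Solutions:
 h(z) = C1/cos(z)^(2/3)


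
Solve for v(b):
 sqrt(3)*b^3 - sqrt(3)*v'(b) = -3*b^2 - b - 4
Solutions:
 v(b) = C1 + b^4/4 + sqrt(3)*b^3/3 + sqrt(3)*b^2/6 + 4*sqrt(3)*b/3


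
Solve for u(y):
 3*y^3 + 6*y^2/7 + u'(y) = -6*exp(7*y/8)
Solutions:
 u(y) = C1 - 3*y^4/4 - 2*y^3/7 - 48*exp(7*y/8)/7


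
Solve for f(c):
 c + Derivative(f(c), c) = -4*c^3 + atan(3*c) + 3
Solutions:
 f(c) = C1 - c^4 - c^2/2 + c*atan(3*c) + 3*c - log(9*c^2 + 1)/6


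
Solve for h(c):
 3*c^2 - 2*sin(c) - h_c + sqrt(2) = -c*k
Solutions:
 h(c) = C1 + c^3 + c^2*k/2 + sqrt(2)*c + 2*cos(c)


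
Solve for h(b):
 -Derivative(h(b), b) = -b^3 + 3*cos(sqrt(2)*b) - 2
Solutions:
 h(b) = C1 + b^4/4 + 2*b - 3*sqrt(2)*sin(sqrt(2)*b)/2


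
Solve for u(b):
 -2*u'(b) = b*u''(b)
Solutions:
 u(b) = C1 + C2/b


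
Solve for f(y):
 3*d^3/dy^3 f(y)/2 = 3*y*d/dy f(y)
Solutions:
 f(y) = C1 + Integral(C2*airyai(2^(1/3)*y) + C3*airybi(2^(1/3)*y), y)


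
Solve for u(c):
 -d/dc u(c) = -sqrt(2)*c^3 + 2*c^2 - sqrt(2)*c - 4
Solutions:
 u(c) = C1 + sqrt(2)*c^4/4 - 2*c^3/3 + sqrt(2)*c^2/2 + 4*c


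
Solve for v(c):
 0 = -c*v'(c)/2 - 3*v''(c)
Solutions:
 v(c) = C1 + C2*erf(sqrt(3)*c/6)


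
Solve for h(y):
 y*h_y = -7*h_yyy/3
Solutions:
 h(y) = C1 + Integral(C2*airyai(-3^(1/3)*7^(2/3)*y/7) + C3*airybi(-3^(1/3)*7^(2/3)*y/7), y)


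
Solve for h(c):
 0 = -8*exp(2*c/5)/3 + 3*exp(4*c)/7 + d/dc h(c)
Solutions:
 h(c) = C1 + 20*exp(2*c/5)/3 - 3*exp(4*c)/28


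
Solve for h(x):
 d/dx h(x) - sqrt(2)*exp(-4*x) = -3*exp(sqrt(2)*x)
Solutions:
 h(x) = C1 - 3*sqrt(2)*exp(sqrt(2)*x)/2 - sqrt(2)*exp(-4*x)/4


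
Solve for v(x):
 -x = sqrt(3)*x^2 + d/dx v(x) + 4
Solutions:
 v(x) = C1 - sqrt(3)*x^3/3 - x^2/2 - 4*x


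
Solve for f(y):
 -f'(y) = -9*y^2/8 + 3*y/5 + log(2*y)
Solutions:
 f(y) = C1 + 3*y^3/8 - 3*y^2/10 - y*log(y) - y*log(2) + y


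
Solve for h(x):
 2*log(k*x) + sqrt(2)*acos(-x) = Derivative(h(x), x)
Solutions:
 h(x) = C1 + 2*x*log(k*x) - 2*x + sqrt(2)*(x*acos(-x) + sqrt(1 - x^2))


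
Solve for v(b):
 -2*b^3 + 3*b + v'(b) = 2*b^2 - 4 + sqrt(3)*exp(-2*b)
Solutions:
 v(b) = C1 + b^4/2 + 2*b^3/3 - 3*b^2/2 - 4*b - sqrt(3)*exp(-2*b)/2


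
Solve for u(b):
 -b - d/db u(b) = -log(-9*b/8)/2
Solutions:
 u(b) = C1 - b^2/2 + b*log(-b)/2 + b*(-3*log(2)/2 - 1/2 + log(3))


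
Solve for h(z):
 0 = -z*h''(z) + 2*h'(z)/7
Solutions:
 h(z) = C1 + C2*z^(9/7)


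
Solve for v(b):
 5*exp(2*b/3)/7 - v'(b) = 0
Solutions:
 v(b) = C1 + 15*exp(2*b/3)/14


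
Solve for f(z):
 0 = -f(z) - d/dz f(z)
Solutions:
 f(z) = C1*exp(-z)


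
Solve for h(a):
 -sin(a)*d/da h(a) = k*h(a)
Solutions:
 h(a) = C1*exp(k*(-log(cos(a) - 1) + log(cos(a) + 1))/2)


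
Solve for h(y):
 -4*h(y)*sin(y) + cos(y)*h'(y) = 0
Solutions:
 h(y) = C1/cos(y)^4


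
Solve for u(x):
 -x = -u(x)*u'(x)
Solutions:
 u(x) = -sqrt(C1 + x^2)
 u(x) = sqrt(C1 + x^2)


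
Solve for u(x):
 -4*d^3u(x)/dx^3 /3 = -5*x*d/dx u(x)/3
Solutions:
 u(x) = C1 + Integral(C2*airyai(10^(1/3)*x/2) + C3*airybi(10^(1/3)*x/2), x)


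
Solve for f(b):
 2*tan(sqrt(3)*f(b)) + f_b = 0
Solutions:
 f(b) = sqrt(3)*(pi - asin(C1*exp(-2*sqrt(3)*b)))/3
 f(b) = sqrt(3)*asin(C1*exp(-2*sqrt(3)*b))/3


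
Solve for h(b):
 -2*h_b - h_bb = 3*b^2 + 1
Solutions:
 h(b) = C1 + C2*exp(-2*b) - b^3/2 + 3*b^2/4 - 5*b/4


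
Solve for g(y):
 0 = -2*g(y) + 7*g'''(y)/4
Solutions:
 g(y) = C3*exp(2*7^(2/3)*y/7) + (C1*sin(sqrt(3)*7^(2/3)*y/7) + C2*cos(sqrt(3)*7^(2/3)*y/7))*exp(-7^(2/3)*y/7)


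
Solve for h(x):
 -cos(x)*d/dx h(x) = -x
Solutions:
 h(x) = C1 + Integral(x/cos(x), x)


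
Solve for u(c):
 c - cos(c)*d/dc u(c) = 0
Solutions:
 u(c) = C1 + Integral(c/cos(c), c)


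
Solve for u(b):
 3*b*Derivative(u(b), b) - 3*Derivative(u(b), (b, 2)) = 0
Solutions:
 u(b) = C1 + C2*erfi(sqrt(2)*b/2)


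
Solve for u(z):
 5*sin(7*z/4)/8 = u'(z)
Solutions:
 u(z) = C1 - 5*cos(7*z/4)/14


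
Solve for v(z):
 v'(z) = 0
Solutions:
 v(z) = C1


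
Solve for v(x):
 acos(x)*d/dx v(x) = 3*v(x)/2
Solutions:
 v(x) = C1*exp(3*Integral(1/acos(x), x)/2)


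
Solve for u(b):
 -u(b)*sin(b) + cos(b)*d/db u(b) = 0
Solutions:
 u(b) = C1/cos(b)


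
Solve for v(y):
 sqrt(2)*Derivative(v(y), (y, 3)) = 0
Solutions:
 v(y) = C1 + C2*y + C3*y^2


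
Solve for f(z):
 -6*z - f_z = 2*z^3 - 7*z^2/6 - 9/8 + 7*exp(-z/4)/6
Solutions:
 f(z) = C1 - z^4/2 + 7*z^3/18 - 3*z^2 + 9*z/8 + 14*exp(-z/4)/3


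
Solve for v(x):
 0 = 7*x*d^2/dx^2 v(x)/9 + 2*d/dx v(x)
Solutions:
 v(x) = C1 + C2/x^(11/7)


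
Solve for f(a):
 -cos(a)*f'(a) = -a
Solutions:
 f(a) = C1 + Integral(a/cos(a), a)


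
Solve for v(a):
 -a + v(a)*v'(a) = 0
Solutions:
 v(a) = -sqrt(C1 + a^2)
 v(a) = sqrt(C1 + a^2)


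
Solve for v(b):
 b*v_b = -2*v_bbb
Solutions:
 v(b) = C1 + Integral(C2*airyai(-2^(2/3)*b/2) + C3*airybi(-2^(2/3)*b/2), b)


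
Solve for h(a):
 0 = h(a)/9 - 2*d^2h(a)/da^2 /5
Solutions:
 h(a) = C1*exp(-sqrt(10)*a/6) + C2*exp(sqrt(10)*a/6)


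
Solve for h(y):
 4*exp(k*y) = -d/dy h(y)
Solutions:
 h(y) = C1 - 4*exp(k*y)/k


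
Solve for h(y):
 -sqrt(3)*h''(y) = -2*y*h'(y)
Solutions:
 h(y) = C1 + C2*erfi(3^(3/4)*y/3)


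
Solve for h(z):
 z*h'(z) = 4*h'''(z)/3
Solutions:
 h(z) = C1 + Integral(C2*airyai(6^(1/3)*z/2) + C3*airybi(6^(1/3)*z/2), z)


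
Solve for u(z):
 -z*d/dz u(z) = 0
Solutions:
 u(z) = C1


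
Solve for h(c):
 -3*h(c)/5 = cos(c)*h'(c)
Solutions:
 h(c) = C1*(sin(c) - 1)^(3/10)/(sin(c) + 1)^(3/10)


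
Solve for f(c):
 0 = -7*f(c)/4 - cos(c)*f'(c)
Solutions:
 f(c) = C1*(sin(c) - 1)^(7/8)/(sin(c) + 1)^(7/8)


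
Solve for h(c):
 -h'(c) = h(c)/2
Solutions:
 h(c) = C1*exp(-c/2)


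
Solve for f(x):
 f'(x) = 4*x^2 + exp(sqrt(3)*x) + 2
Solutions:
 f(x) = C1 + 4*x^3/3 + 2*x + sqrt(3)*exp(sqrt(3)*x)/3


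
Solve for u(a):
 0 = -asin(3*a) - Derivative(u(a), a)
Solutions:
 u(a) = C1 - a*asin(3*a) - sqrt(1 - 9*a^2)/3


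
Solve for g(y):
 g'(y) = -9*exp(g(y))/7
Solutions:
 g(y) = log(1/(C1 + 9*y)) + log(7)


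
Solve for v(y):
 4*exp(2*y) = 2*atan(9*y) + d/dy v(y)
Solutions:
 v(y) = C1 - 2*y*atan(9*y) + 2*exp(2*y) + log(81*y^2 + 1)/9


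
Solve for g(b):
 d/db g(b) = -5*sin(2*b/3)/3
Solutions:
 g(b) = C1 + 5*cos(2*b/3)/2


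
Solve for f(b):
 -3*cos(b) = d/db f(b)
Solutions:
 f(b) = C1 - 3*sin(b)


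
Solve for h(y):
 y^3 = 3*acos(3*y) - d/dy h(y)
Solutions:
 h(y) = C1 - y^4/4 + 3*y*acos(3*y) - sqrt(1 - 9*y^2)


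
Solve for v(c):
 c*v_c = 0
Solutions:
 v(c) = C1


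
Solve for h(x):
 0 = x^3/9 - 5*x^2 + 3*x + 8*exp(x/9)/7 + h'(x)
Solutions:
 h(x) = C1 - x^4/36 + 5*x^3/3 - 3*x^2/2 - 72*exp(x/9)/7


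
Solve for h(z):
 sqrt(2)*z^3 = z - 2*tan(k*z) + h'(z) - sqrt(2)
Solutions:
 h(z) = C1 + sqrt(2)*z^4/4 - z^2/2 + sqrt(2)*z + 2*Piecewise((-log(cos(k*z))/k, Ne(k, 0)), (0, True))


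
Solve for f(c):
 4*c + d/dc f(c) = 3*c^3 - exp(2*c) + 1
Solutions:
 f(c) = C1 + 3*c^4/4 - 2*c^2 + c - exp(2*c)/2


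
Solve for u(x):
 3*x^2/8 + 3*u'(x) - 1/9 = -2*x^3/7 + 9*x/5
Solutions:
 u(x) = C1 - x^4/42 - x^3/24 + 3*x^2/10 + x/27


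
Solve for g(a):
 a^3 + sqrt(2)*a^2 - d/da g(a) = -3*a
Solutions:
 g(a) = C1 + a^4/4 + sqrt(2)*a^3/3 + 3*a^2/2


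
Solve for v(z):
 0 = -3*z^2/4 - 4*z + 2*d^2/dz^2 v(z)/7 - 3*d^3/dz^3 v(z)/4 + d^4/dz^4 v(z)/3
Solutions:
 v(z) = C1 + C2*z + C3*exp(z*(63 - sqrt(1281))/56) + C4*exp(z*(sqrt(1281) + 63)/56) + 7*z^4/32 + 889*z^3/192 + 17101*z^2/512


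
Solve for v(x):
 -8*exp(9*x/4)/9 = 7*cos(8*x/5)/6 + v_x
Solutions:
 v(x) = C1 - 32*exp(9*x/4)/81 - 35*sin(8*x/5)/48


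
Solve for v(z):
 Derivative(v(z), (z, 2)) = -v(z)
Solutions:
 v(z) = C1*sin(z) + C2*cos(z)


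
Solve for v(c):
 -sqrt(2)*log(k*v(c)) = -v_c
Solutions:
 li(k*v(c))/k = C1 + sqrt(2)*c


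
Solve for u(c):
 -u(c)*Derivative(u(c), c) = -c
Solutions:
 u(c) = -sqrt(C1 + c^2)
 u(c) = sqrt(C1 + c^2)


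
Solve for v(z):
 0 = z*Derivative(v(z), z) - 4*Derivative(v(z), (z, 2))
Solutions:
 v(z) = C1 + C2*erfi(sqrt(2)*z/4)


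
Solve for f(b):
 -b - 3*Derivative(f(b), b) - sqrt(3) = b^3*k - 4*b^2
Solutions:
 f(b) = C1 - b^4*k/12 + 4*b^3/9 - b^2/6 - sqrt(3)*b/3


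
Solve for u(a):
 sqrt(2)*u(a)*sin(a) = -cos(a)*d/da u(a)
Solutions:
 u(a) = C1*cos(a)^(sqrt(2))


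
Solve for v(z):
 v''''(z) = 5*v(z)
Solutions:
 v(z) = C1*exp(-5^(1/4)*z) + C2*exp(5^(1/4)*z) + C3*sin(5^(1/4)*z) + C4*cos(5^(1/4)*z)


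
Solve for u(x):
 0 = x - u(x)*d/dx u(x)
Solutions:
 u(x) = -sqrt(C1 + x^2)
 u(x) = sqrt(C1 + x^2)


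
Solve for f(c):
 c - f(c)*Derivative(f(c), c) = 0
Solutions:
 f(c) = -sqrt(C1 + c^2)
 f(c) = sqrt(C1 + c^2)


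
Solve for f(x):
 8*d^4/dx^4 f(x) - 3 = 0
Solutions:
 f(x) = C1 + C2*x + C3*x^2 + C4*x^3 + x^4/64


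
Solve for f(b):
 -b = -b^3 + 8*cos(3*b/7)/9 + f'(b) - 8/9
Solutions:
 f(b) = C1 + b^4/4 - b^2/2 + 8*b/9 - 56*sin(3*b/7)/27


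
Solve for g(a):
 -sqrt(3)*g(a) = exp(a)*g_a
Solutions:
 g(a) = C1*exp(sqrt(3)*exp(-a))


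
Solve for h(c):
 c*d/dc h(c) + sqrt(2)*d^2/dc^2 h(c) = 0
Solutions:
 h(c) = C1 + C2*erf(2^(1/4)*c/2)


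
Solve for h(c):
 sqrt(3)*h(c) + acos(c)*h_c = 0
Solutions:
 h(c) = C1*exp(-sqrt(3)*Integral(1/acos(c), c))


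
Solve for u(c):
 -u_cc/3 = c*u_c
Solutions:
 u(c) = C1 + C2*erf(sqrt(6)*c/2)


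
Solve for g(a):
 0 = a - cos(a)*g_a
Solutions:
 g(a) = C1 + Integral(a/cos(a), a)


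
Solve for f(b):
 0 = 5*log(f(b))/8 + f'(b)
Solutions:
 li(f(b)) = C1 - 5*b/8


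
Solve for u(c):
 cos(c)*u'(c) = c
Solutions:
 u(c) = C1 + Integral(c/cos(c), c)


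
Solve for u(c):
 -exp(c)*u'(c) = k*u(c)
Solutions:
 u(c) = C1*exp(k*exp(-c))


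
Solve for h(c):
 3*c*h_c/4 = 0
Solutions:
 h(c) = C1


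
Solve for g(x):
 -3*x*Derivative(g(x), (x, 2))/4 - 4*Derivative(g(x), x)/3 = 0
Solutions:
 g(x) = C1 + C2/x^(7/9)
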